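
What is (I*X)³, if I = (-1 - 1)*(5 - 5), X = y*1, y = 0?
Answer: 0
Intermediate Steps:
X = 0 (X = 0*1 = 0)
I = 0 (I = -2*0 = 0)
(I*X)³ = (0*0)³ = 0³ = 0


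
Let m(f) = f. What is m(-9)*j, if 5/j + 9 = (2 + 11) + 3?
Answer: -45/7 ≈ -6.4286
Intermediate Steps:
j = 5/7 (j = 5/(-9 + ((2 + 11) + 3)) = 5/(-9 + (13 + 3)) = 5/(-9 + 16) = 5/7 ≈ 0.71429)
m(-9)*j = -9*5/7 = -45/7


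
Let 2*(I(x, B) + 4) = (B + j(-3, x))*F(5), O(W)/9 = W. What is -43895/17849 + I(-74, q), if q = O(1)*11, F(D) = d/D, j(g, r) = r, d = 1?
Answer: -141337/35698 ≈ -3.9592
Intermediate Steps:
O(W) = 9*W
F(D) = 1/D
q = 99 (q = (9*1)*11 = 9*11 = 99)
I(x, B) = -4 + B/10 + x/10 (I(x, B) = -4 + ((B + x)/5)/2 = -4 + ((B + x)*(⅕))/2 = -4 + (B/5 + x/5)/2 = -4 + (B/10 + x/10) = -4 + B/10 + x/10)
-43895/17849 + I(-74, q) = -43895/17849 + (-4 + (⅒)*99 + (⅒)*(-74)) = -43895*1/17849 + (-4 + 99/10 - 37/5) = -43895/17849 - 3/2 = -141337/35698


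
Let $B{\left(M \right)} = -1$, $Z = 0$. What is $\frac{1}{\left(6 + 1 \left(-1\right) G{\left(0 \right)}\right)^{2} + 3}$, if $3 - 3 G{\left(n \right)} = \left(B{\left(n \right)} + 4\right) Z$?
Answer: $\frac{1}{28} \approx 0.035714$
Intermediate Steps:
$G{\left(n \right)} = 1$ ($G{\left(n \right)} = 1 - \frac{\left(-1 + 4\right) 0}{3} = 1 - \frac{3 \cdot 0}{3} = 1 - 0 = 1 + 0 = 1$)
$\frac{1}{\left(6 + 1 \left(-1\right) G{\left(0 \right)}\right)^{2} + 3} = \frac{1}{\left(6 + 1 \left(-1\right) 1\right)^{2} + 3} = \frac{1}{\left(6 - 1\right)^{2} + 3} = \frac{1}{5^{2} + 3} = \frac{1}{25 + 3} = \frac{1}{28}$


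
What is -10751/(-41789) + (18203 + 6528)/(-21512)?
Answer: -802208247/898964968 ≈ -0.89237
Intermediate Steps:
-10751/(-41789) + (18203 + 6528)/(-21512) = -10751*(-1/41789) + 24731*(-1/21512) = 10751/41789 - 24731/21512 = -802208247/898964968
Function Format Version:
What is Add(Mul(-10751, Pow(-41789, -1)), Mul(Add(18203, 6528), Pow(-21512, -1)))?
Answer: Rational(-802208247, 898964968) ≈ -0.89237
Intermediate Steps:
Add(Mul(-10751, Pow(-41789, -1)), Mul(Add(18203, 6528), Pow(-21512, -1))) = Add(Mul(-10751, Rational(-1, 41789)), Mul(24731, Rational(-1, 21512))) = Add(Rational(10751, 41789), Rational(-24731, 21512)) = Rational(-802208247, 898964968)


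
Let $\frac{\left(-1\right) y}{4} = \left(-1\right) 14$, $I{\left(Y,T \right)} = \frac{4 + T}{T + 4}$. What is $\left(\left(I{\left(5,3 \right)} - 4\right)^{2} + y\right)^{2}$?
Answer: $4225$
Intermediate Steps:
$I{\left(Y,T \right)} = 1$ ($I{\left(Y,T \right)} = \frac{4 + T}{4 + T} = 1$)
$y = 56$ ($y = - 4 \left(\left(-1\right) 14\right) = \left(-4\right) \left(-14\right) = 56$)
$\left(\left(I{\left(5,3 \right)} - 4\right)^{2} + y\right)^{2} = \left(\left(1 - 4\right)^{2} + 56\right)^{2} = \left(\left(-3\right)^{2} + 56\right)^{2} = \left(9 + 56\right)^{2} = 65^{2} = 4225$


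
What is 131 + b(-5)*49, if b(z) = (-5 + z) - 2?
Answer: -457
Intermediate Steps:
b(z) = -7 + z
131 + b(-5)*49 = 131 + (-7 - 5)*49 = 131 - 12*49 = 131 - 588 = -457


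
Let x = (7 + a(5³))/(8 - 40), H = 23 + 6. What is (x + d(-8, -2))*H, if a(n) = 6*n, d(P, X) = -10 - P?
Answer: -23809/32 ≈ -744.03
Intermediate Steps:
H = 29
x = -757/32 (x = (7 + 6*5³)/(8 - 40) = (7 + 6*125)/(-32) = (7 + 750)*(-1/32) = 757*(-1/32) = -757/32 ≈ -23.656)
(x + d(-8, -2))*H = (-757/32 + (-10 - 1*(-8)))*29 = (-757/32 + (-10 + 8))*29 = (-757/32 - 2)*29 = -821/32*29 = -23809/32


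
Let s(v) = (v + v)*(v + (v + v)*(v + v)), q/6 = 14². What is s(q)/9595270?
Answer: 1301380416/959527 ≈ 1356.3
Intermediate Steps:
q = 1176 (q = 6*14² = 6*196 = 1176)
s(v) = 2*v*(v + 4*v²) (s(v) = (2*v)*(v + (2*v)*(2*v)) = (2*v)*(v + 4*v²) = 2*v*(v + 4*v²))
s(q)/9595270 = (1176²*(2 + 8*1176))/9595270 = (1382976*(2 + 9408))*(1/9595270) = (1382976*9410)*(1/9595270) = 13013804160*(1/9595270) = 1301380416/959527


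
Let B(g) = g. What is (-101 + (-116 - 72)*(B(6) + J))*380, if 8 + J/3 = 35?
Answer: -6253660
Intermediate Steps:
J = 81 (J = -24 + 3*35 = -24 + 105 = 81)
(-101 + (-116 - 72)*(B(6) + J))*380 = (-101 + (-116 - 72)*(6 + 81))*380 = (-101 - 188*87)*380 = (-101 - 16356)*380 = -16457*380 = -6253660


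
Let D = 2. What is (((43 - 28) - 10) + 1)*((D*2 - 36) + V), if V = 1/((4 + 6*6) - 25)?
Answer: -958/5 ≈ -191.60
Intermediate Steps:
V = 1/15 (V = 1/((4 + 36) - 25) = 1/(40 - 25) = 1/15 ≈ 0.066667)
(((43 - 28) - 10) + 1)*((D*2 - 36) + V) = (((43 - 28) - 10) + 1)*((2*2 - 36) + 1/15) = ((15 - 10) + 1)*((4 - 36) + 1/15) = (5 + 1)*(-32 + 1/15) = 6*(-479/15) = -958/5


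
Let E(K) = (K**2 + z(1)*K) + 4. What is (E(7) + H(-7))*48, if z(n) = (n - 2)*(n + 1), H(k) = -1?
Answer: 1824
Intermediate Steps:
z(n) = (1 + n)*(-2 + n) (z(n) = (-2 + n)*(1 + n) = (1 + n)*(-2 + n))
E(K) = 4 + K**2 - 2*K (E(K) = (K**2 + (-2 + 1**2 - 1*1)*K) + 4 = (K**2 + (-2 + 1 - 1)*K) + 4 = (K**2 - 2*K) + 4 = 4 + K**2 - 2*K)
(E(7) + H(-7))*48 = ((4 + 7**2 - 2*7) - 1)*48 = ((4 + 49 - 14) - 1)*48 = (39 - 1)*48 = 38*48 = 1824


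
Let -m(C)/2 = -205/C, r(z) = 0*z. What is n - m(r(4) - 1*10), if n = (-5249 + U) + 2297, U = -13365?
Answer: -16276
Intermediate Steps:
r(z) = 0
n = -16317 (n = (-5249 - 13365) + 2297 = -18614 + 2297 = -16317)
m(C) = 410/C (m(C) = -(-410)/C = 410/C)
n - m(r(4) - 1*10) = -16317 - 410/(0 - 1*10) = -16317 - 410/(0 - 10) = -16317 - 410/(-10) = -16317 - 410*(-1)/10 = -16317 - 1*(-41) = -16317 + 41 = -16276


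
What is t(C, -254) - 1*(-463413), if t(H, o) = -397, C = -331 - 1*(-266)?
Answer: 463016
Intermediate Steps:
C = -65 (C = -331 + 266 = -65)
t(C, -254) - 1*(-463413) = -397 - 1*(-463413) = -397 + 463413 = 463016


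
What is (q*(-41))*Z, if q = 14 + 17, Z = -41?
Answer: 52111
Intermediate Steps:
q = 31
(q*(-41))*Z = (31*(-41))*(-41) = -1271*(-41) = 52111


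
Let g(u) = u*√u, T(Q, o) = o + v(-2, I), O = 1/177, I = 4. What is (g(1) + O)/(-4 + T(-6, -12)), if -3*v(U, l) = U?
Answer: -89/1357 ≈ -0.065586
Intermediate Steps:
v(U, l) = -U/3
O = 1/177 ≈ 0.0056497
T(Q, o) = ⅔ + o (T(Q, o) = o - ⅓*(-2) = o + ⅔ = ⅔ + o)
g(u) = u^(3/2)
(g(1) + O)/(-4 + T(-6, -12)) = (1^(3/2) + 1/177)/(-4 + (⅔ - 12)) = (1 + 1/177)/(-4 - 34/3) = 178/(177*(-46/3)) = (178/177)*(-3/46) = -89/1357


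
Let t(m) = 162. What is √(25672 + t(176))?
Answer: √25834 ≈ 160.73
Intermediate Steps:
√(25672 + t(176)) = √(25672 + 162) = √25834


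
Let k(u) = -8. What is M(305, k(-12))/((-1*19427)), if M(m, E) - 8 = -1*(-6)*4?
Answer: -32/19427 ≈ -0.0016472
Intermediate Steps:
M(m, E) = 32 (M(m, E) = 8 - 1*(-6)*4 = 8 + 6*4 = 8 + 24 = 32)
M(305, k(-12))/((-1*19427)) = 32/((-1*19427)) = 32/(-19427) = 32*(-1/19427) = -32/19427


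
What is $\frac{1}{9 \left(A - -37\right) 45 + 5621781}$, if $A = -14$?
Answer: $\frac{1}{5631096} \approx 1.7759 \cdot 10^{-7}$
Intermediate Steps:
$\frac{1}{9 \left(A - -37\right) 45 + 5621781} = \frac{1}{9 \left(-14 - -37\right) 45 + 5621781} = \frac{1}{9 \left(-14 + 37\right) 45 + 5621781} = \frac{1}{9 \cdot 23 \cdot 45 + 5621781} = \frac{1}{207 \cdot 45 + 5621781} = \frac{1}{9315 + 5621781} = \frac{1}{5631096}$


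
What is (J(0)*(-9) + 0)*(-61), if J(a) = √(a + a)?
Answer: 0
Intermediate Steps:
J(a) = √2*√a (J(a) = √(2*a) = √2*√a)
(J(0)*(-9) + 0)*(-61) = ((√2*√0)*(-9) + 0)*(-61) = ((√2*0)*(-9) + 0)*(-61) = (0*(-9) + 0)*(-61) = (0 + 0)*(-61) = 0*(-61) = 0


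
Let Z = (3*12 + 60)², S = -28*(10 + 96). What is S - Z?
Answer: -12184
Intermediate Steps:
S = -2968 (S = -28*106 = -2968)
Z = 9216 (Z = (36 + 60)² = 96² = 9216)
S - Z = -2968 - 1*9216 = -2968 - 9216 = -12184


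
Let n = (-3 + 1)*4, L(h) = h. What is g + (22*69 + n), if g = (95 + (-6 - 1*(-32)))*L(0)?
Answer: 1510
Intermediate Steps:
n = -8 (n = -2*4 = -8)
g = 0 (g = (95 + (-6 - 1*(-32)))*0 = (95 + (-6 + 32))*0 = (95 + 26)*0 = 121*0 = 0)
g + (22*69 + n) = 0 + (22*69 - 8) = 0 + (1518 - 8) = 0 + 1510 = 1510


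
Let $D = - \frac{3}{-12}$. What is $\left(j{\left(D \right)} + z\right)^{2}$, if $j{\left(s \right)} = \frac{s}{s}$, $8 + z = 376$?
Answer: $136161$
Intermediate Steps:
$z = 368$ ($z = -8 + 376 = 368$)
$D = \frac{1}{4}$ ($D = \left(-3\right) \left(- \frac{1}{12}\right) = \frac{1}{4} \approx 0.25$)
$j{\left(s \right)} = 1$
$\left(j{\left(D \right)} + z\right)^{2} = \left(1 + 368\right)^{2} = 369^{2} = 136161$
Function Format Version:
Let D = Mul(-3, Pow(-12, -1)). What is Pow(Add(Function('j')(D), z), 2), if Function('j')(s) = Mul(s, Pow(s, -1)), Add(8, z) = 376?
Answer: 136161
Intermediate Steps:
z = 368 (z = Add(-8, 376) = 368)
D = Rational(1, 4) (D = Mul(-3, Rational(-1, 12)) = Rational(1, 4) ≈ 0.25000)
Function('j')(s) = 1
Pow(Add(Function('j')(D), z), 2) = Pow(Add(1, 368), 2) = Pow(369, 2) = 136161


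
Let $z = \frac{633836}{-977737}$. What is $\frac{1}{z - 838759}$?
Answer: $- \frac{977737}{820086342219} \approx -1.1922 \cdot 10^{-6}$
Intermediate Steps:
$z = - \frac{633836}{977737}$ ($z = 633836 \left(- \frac{1}{977737}\right) = - \frac{633836}{977737} \approx -0.64827$)
$\frac{1}{z - 838759} = \frac{1}{- \frac{633836}{977737} - 838759} = \frac{1}{- \frac{820086342219}{977737}} = - \frac{977737}{820086342219}$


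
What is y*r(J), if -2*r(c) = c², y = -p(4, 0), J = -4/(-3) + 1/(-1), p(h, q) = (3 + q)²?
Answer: ½ ≈ 0.50000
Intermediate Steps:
J = ⅓ (J = -4*(-⅓) + 1*(-1) = 4/3 - 1 = ⅓ ≈ 0.33333)
y = -9 (y = -(3 + 0)² = -1*3² = -1*9 = -9)
r(c) = -c²/2
y*r(J) = -(-9)*(⅓)²/2 = -(-9)/(2*9) = -9*(-1/18) = ½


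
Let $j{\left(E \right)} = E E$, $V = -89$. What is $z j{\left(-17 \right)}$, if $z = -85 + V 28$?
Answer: $-744753$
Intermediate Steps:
$z = -2577$ ($z = -85 - 2492 = -2577$)
$j{\left(E \right)} = E^{2}$
$z j{\left(-17 \right)} = - 2577 \left(-17\right)^{2} = \left(-2577\right) 289 = -744753$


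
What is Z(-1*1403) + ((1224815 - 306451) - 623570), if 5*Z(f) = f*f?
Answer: 3442379/5 ≈ 6.8848e+5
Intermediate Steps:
Z(f) = f²/5 (Z(f) = (f*f)/5 = f²/5)
Z(-1*1403) + ((1224815 - 306451) - 623570) = (-1*1403)²/5 + ((1224815 - 306451) - 623570) = (⅕)*(-1403)² + (918364 - 623570) = (⅕)*1968409 + 294794 = 1968409/5 + 294794 = 3442379/5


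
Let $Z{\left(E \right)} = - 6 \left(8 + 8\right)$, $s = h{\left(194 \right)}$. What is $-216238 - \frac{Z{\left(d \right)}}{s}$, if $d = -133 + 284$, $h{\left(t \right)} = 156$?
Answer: $- \frac{2811086}{13} \approx -2.1624 \cdot 10^{5}$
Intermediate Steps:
$s = 156$
$d = 151$
$Z{\left(E \right)} = -96$ ($Z{\left(E \right)} = \left(-6\right) 16 = -96$)
$-216238 - \frac{Z{\left(d \right)}}{s} = -216238 - - \frac{96}{156} = -216238 - \left(-96\right) \frac{1}{156} = -216238 - - \frac{8}{13} = -216238 + \frac{8}{13} = - \frac{2811086}{13}$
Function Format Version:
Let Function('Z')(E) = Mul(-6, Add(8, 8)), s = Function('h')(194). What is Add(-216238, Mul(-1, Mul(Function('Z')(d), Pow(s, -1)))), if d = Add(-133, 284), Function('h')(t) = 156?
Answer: Rational(-2811086, 13) ≈ -2.1624e+5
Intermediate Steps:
s = 156
d = 151
Function('Z')(E) = -96 (Function('Z')(E) = Mul(-6, 16) = -96)
Add(-216238, Mul(-1, Mul(Function('Z')(d), Pow(s, -1)))) = Add(-216238, Mul(-1, Mul(-96, Pow(156, -1)))) = Add(-216238, Mul(-1, Mul(-96, Rational(1, 156)))) = Add(-216238, Mul(-1, Rational(-8, 13))) = Add(-216238, Rational(8, 13)) = Rational(-2811086, 13)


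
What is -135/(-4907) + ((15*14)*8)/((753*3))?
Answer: 2849575/3694971 ≈ 0.77120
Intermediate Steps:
-135/(-4907) + ((15*14)*8)/((753*3)) = -135*(-1/4907) + (210*8)/2259 = 135/4907 + 1680*(1/2259) = 135/4907 + 560/753 = 2849575/3694971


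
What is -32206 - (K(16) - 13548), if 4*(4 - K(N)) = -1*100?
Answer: -18687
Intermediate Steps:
K(N) = 29 (K(N) = 4 - (-1)*100/4 = 4 - ¼*(-100) = 4 + 25 = 29)
-32206 - (K(16) - 13548) = -32206 - (29 - 13548) = -32206 - 1*(-13519) = -32206 + 13519 = -18687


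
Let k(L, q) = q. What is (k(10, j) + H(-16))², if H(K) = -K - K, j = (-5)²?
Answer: 3249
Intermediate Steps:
j = 25
H(K) = -2*K
(k(10, j) + H(-16))² = (25 - 2*(-16))² = (25 + 32)² = 57² = 3249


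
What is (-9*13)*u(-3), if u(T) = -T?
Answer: -351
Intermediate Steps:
(-9*13)*u(-3) = (-9*13)*(-1*(-3)) = -117*3 = -351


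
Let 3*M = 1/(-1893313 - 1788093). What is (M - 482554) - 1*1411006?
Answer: -20912889436081/11044218 ≈ -1.8936e+6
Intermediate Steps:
M = -1/11044218 (M = 1/(3*(-1893313 - 1788093)) = (⅓)/(-3681406) = (⅓)*(-1/3681406) = -1/11044218 ≈ -9.0545e-8)
(M - 482554) - 1*1411006 = (-1/11044218 - 482554) - 1*1411006 = -5329431572773/11044218 - 1411006 = -20912889436081/11044218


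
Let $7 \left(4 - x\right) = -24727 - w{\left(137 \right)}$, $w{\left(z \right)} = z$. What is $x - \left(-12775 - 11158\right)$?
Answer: $27489$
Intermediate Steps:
$x = 3556$ ($x = 4 - \frac{-24727 - 137}{7} = 4 - -3552 = 4 + 3552 = 3556$)
$x - \left(-12775 - 11158\right) = 3556 - \left(-12775 - 11158\right) = 3556 - -23933 = 3556 + 23933 = 27489$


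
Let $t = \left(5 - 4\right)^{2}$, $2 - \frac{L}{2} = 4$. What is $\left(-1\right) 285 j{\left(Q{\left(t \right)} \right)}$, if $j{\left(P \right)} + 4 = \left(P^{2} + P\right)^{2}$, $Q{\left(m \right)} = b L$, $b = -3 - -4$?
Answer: $-39900$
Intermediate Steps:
$L = -4$ ($L = 4 - 8 = -4$)
$b = 1$ ($b = -3 + 4 = 1$)
$t = 1$ ($t = 1^{2} = 1$)
$Q{\left(m \right)} = -4$ ($Q{\left(m \right)} = 1 \left(-4\right) = -4$)
$j{\left(P \right)} = -4 + \left(P + P^{2}\right)^{2}$ ($j{\left(P \right)} = -4 + \left(P^{2} + P\right)^{2} = -4 + \left(P + P^{2}\right)^{2}$)
$\left(-1\right) 285 j{\left(Q{\left(t \right)} \right)} = \left(-1\right) 285 \left(-4 + \left(-4\right)^{2} \left(1 - 4\right)^{2}\right) = - 285 \left(-4 + 16 \left(-3\right)^{2}\right) = - 285 \left(-4 + 16 \cdot 9\right) = - 285 \left(-4 + 144\right) = \left(-285\right) 140 = -39900$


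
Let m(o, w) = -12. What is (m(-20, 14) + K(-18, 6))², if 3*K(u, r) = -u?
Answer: 36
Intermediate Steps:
K(u, r) = -u/3 (K(u, r) = (-u)/3 = -u/3)
(m(-20, 14) + K(-18, 6))² = (-12 - ⅓*(-18))² = (-12 + 6)² = (-6)² = 36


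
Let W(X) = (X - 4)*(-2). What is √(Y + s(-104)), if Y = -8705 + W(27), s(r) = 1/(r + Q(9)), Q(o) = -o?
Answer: 8*I*√1745963/113 ≈ 93.547*I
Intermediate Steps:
s(r) = 1/(-9 + r) (s(r) = 1/(r - 1*9) = 1/(r - 9) = 1/(-9 + r))
W(X) = 8 - 2*X (W(X) = (-4 + X)*(-2) = 8 - 2*X)
Y = -8751 (Y = -8705 + (8 - 2*27) = -8705 + (8 - 54) = -8705 - 46 = -8751)
√(Y + s(-104)) = √(-8751 + 1/(-9 - 104)) = √(-8751 + 1/(-113)) = √(-8751 - 1/113) = √(-988864/113) = 8*I*√1745963/113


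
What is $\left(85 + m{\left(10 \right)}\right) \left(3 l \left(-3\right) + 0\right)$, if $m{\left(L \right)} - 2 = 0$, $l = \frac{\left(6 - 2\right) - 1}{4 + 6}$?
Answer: $- \frac{2349}{10} \approx -234.9$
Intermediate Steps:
$l = \frac{3}{10}$ ($l = \frac{4 - 1}{10} = 3 \cdot \frac{1}{10} = \frac{3}{10} \approx 0.3$)
$m{\left(L \right)} = 2$ ($m{\left(L \right)} = 2 + 0 = 2$)
$\left(85 + m{\left(10 \right)}\right) \left(3 l \left(-3\right) + 0\right) = \left(85 + 2\right) \left(3 \cdot \frac{3}{10} \left(-3\right) + 0\right) = 87 \left(3 \left(- \frac{9}{10}\right) + 0\right) = 87 \left(- \frac{27}{10} + 0\right) = 87 \left(- \frac{27}{10}\right) = - \frac{2349}{10}$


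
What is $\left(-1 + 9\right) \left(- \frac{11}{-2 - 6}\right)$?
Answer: $11$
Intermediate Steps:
$\left(-1 + 9\right) \left(- \frac{11}{-2 - 6}\right) = 8 \left(- \frac{11}{-2 - 6}\right) = 8 \left(- \frac{11}{-8}\right) = 8 \left(\left(-11\right) \left(- \frac{1}{8}\right)\right) = 8 \cdot \frac{11}{8} = 11$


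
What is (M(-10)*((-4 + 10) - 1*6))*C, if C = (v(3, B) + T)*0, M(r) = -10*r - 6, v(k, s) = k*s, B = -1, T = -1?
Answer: 0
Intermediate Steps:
M(r) = -6 - 10*r
C = 0 (C = (3*(-1) - 1)*0 = (-3 - 1)*0 = -4*0 = 0)
(M(-10)*((-4 + 10) - 1*6))*C = ((-6 - 10*(-10))*((-4 + 10) - 1*6))*0 = ((-6 + 100)*(6 - 6))*0 = (94*0)*0 = 0*0 = 0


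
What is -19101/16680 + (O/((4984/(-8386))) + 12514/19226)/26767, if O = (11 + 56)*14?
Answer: -153313263252833/127327859857640 ≈ -1.2041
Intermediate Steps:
O = 938 (O = 67*14 = 938)
-19101/16680 + (O/((4984/(-8386))) + 12514/19226)/26767 = -19101/16680 + (938/((4984/(-8386))) + 12514/19226)/26767 = -19101*1/16680 + (938/((4984*(-1/8386))) + 12514*(1/19226))*(1/26767) = -6367/5560 + (938/(-356/599) + 6257/9613)*(1/26767) = -6367/5560 + (938*(-599/356) + 6257/9613)*(1/26767) = -6367/5560 + (-280931/178 + 6257/9613)*(1/26767) = -6367/5560 - 2699475957/1711114*1/26767 = -6367/5560 - 2699475957/45801388438 = -153313263252833/127327859857640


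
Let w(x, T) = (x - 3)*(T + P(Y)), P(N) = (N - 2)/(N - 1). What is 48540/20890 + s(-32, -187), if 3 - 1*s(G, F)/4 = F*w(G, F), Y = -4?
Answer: 10161435638/2089 ≈ 4.8643e+6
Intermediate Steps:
P(N) = (-2 + N)/(-1 + N)
w(x, T) = (-3 + x)*(6/5 + T) (w(x, T) = (x - 3)*(T + (-2 - 4)/(-1 - 4)) = (-3 + x)*(T - 6/(-5)) = (-3 + x)*(T - ⅕*(-6)) = (-3 + x)*(T + 6/5) = (-3 + x)*(6/5 + T))
s(G, F) = 12 - 4*F*(-18/5 - 3*F + 6*G/5 + F*G)
48540/20890 + s(-32, -187) = 48540/20890 + (12 - ⅘*(-187)*(-18 - 15*(-187) + 6*(-32) + 5*(-187)*(-32))) = 48540*(1/20890) + (12 - ⅘*(-187)*(-18 + 2805 - 192 + 29920)) = 4854/2089 + (12 - ⅘*(-187)*32515) = 4854/2089 + (12 + 4864244) = 4854/2089 + 4864256 = 10161435638/2089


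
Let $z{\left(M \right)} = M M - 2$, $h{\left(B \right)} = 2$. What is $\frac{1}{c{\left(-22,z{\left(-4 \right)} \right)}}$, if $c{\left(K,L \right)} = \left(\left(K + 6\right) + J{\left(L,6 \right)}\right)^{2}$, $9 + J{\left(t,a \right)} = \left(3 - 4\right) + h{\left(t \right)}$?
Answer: $\frac{1}{576} \approx 0.0017361$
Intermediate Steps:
$J{\left(t,a \right)} = -8$ ($J{\left(t,a \right)} = -9 + \left(\left(3 - 4\right) + 2\right) = -9 + \left(-1 + 2\right) = -9 + 1 = -8$)
$z{\left(M \right)} = -2 + M^{2}$ ($z{\left(M \right)} = M^{2} - 2 = -2 + M^{2}$)
$c{\left(K,L \right)} = \left(-2 + K\right)^{2}$ ($c{\left(K,L \right)} = \left(\left(K + 6\right) - 8\right)^{2} = \left(\left(6 + K\right) - 8\right)^{2} = \left(-2 + K\right)^{2}$)
$\frac{1}{c{\left(-22,z{\left(-4 \right)} \right)}} = \frac{1}{\left(-2 - 22\right)^{2}} = \frac{1}{\left(-24\right)^{2}} = \frac{1}{576}$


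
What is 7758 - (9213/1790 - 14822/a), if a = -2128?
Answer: 7376254079/952280 ≈ 7745.9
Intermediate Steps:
7758 - (9213/1790 - 14822/a) = 7758 - (9213/1790 - 14822/(-2128)) = 7758 - (9213*(1/1790) - 14822*(-1/2128)) = 7758 - (9213/1790 + 7411/1064) = 7758 - 1*11534161/952280 = 7758 - 11534161/952280 = 7376254079/952280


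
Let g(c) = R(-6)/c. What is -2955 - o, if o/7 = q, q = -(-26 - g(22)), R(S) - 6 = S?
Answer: -3137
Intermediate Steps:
R(S) = 6 + S
g(c) = 0 (g(c) = (6 - 6)/c = 0/c = 0)
q = 26 (q = -(-26 - 1*0) = -(-26 + 0) = -1*(-26) = 26)
o = 182 (o = 7*26 = 182)
-2955 - o = -2955 - 1*182 = -2955 - 182 = -3137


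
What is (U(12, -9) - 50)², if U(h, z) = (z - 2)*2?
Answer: 5184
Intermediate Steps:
U(h, z) = -4 + 2*z (U(h, z) = (-2 + z)*2 = -4 + 2*z)
(U(12, -9) - 50)² = ((-4 + 2*(-9)) - 50)² = ((-4 - 18) - 50)² = (-22 - 50)² = (-72)² = 5184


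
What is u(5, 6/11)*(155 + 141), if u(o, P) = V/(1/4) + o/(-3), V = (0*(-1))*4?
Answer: -1480/3 ≈ -493.33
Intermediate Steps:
V = 0 (V = 0*4 = 0)
u(o, P) = -o/3 (u(o, P) = 0/(1/4) + o/(-3) = 0/(¼) + o*(-⅓) = 0*4 - o/3 = 0 - o/3 = -o/3)
u(5, 6/11)*(155 + 141) = (-⅓*5)*(155 + 141) = -5/3*296 = -1480/3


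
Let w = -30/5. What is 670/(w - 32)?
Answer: -335/19 ≈ -17.632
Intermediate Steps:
w = -6 (w = -30*1/5 = -6)
670/(w - 32) = 670/(-6 - 32) = 670/(-38) = -1/38*670 = -335/19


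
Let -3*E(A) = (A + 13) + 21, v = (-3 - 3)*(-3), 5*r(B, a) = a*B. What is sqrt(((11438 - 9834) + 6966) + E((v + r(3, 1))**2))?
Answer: sqrt(1899753)/15 ≈ 91.888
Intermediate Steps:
r(B, a) = B*a/5 (r(B, a) = (a*B)/5 = (B*a)/5 = B*a/5)
v = 18 (v = -6*(-3) = 18)
E(A) = -34/3 - A/3 (E(A) = -((A + 13) + 21)/3 = -((13 + A) + 21)/3 = -(34 + A)/3 = -34/3 - A/3)
sqrt(((11438 - 9834) + 6966) + E((v + r(3, 1))**2)) = sqrt(((11438 - 9834) + 6966) + (-34/3 - (18 + (1/5)*3*1)**2/3)) = sqrt((1604 + 6966) + (-34/3 - (18 + 3/5)**2/3)) = sqrt(8570 + (-34/3 - (93/5)**2/3)) = sqrt(8570 + (-34/3 - 1/3*8649/25)) = sqrt(8570 + (-34/3 - 2883/25)) = sqrt(8570 - 9499/75) = sqrt(633251/75) = sqrt(1899753)/15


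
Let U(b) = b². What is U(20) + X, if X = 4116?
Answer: 4516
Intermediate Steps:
U(20) + X = 20² + 4116 = 400 + 4116 = 4516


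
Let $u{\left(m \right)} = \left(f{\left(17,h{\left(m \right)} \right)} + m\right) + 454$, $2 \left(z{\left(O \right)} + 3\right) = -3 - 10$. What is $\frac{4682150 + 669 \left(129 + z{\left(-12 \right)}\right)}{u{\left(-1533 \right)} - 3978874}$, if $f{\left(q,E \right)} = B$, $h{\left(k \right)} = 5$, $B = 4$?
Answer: $- \frac{9524191}{7959898} \approx -1.1965$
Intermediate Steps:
$f{\left(q,E \right)} = 4$
$z{\left(O \right)} = - \frac{19}{2}$ ($z{\left(O \right)} = -3 + \frac{-3 - 10}{2} = -3 + \frac{1}{2} \left(-13\right) = -3 - \frac{13}{2} = - \frac{19}{2}$)
$u{\left(m \right)} = 458 + m$ ($u{\left(m \right)} = \left(4 + m\right) + 454 = 458 + m$)
$\frac{4682150 + 669 \left(129 + z{\left(-12 \right)}\right)}{u{\left(-1533 \right)} - 3978874} = \frac{4682150 + 669 \left(129 - \frac{19}{2}\right)}{\left(458 - 1533\right) - 3978874} = \frac{4682150 + 669 \cdot \frac{239}{2}}{-1075 - 3978874} = \frac{4682150 + \frac{159891}{2}}{-3979949} = \frac{9524191}{2} \left(- \frac{1}{3979949}\right) = - \frac{9524191}{7959898}$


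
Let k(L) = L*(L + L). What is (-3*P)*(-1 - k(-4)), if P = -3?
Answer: -297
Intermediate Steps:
k(L) = 2*L² (k(L) = L*(2*L) = 2*L²)
(-3*P)*(-1 - k(-4)) = (-3*(-3))*(-1 - 2*(-4)²) = 9*(-1 - 2*16) = 9*(-1 - 1*32) = 9*(-1 - 32) = 9*(-33) = -297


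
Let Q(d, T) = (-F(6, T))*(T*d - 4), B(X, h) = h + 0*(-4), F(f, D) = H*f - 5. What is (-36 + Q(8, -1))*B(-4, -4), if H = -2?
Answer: 960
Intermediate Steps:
F(f, D) = -5 - 2*f (F(f, D) = -2*f - 5 = -5 - 2*f)
B(X, h) = h (B(X, h) = h + 0 = h)
Q(d, T) = -68 + 17*T*d (Q(d, T) = (-(-5 - 2*6))*(T*d - 4) = (-(-5 - 12))*(-4 + T*d) = (-1*(-17))*(-4 + T*d) = 17*(-4 + T*d) = -68 + 17*T*d)
(-36 + Q(8, -1))*B(-4, -4) = (-36 + (-68 + 17*(-1)*8))*(-4) = (-36 + (-68 - 136))*(-4) = (-36 - 204)*(-4) = -240*(-4) = 960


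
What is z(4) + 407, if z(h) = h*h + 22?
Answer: 445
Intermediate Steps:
z(h) = 22 + h² (z(h) = h² + 22 = 22 + h²)
z(4) + 407 = (22 + 4²) + 407 = (22 + 16) + 407 = 38 + 407 = 445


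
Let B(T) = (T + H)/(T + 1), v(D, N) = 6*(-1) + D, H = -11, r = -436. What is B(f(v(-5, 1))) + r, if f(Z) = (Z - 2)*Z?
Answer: -5221/12 ≈ -435.08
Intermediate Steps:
v(D, N) = -6 + D
f(Z) = Z*(-2 + Z) (f(Z) = (-2 + Z)*Z = Z*(-2 + Z))
B(T) = (-11 + T)/(1 + T) (B(T) = (T - 11)/(T + 1) = (-11 + T)/(1 + T))
B(f(v(-5, 1))) + r = (-11 + (-6 - 5)*(-2 + (-6 - 5)))/(1 + (-6 - 5)*(-2 + (-6 - 5))) - 436 = (-11 - 11*(-2 - 11))/(1 - 11*(-2 - 11)) - 436 = (-11 - 11*(-13))/(1 - 11*(-13)) - 436 = (-11 + 143)/(1 + 143) - 436 = 132/144 - 436 = (1/144)*132 - 436 = 11/12 - 436 = -5221/12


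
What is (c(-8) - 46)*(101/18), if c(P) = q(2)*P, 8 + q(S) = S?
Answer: 101/9 ≈ 11.222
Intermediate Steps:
q(S) = -8 + S
c(P) = -6*P (c(P) = (-8 + 2)*P = -6*P)
(c(-8) - 46)*(101/18) = (-6*(-8) - 46)*(101/18) = (48 - 46)*(101*(1/18)) = 2*(101/18) = 101/9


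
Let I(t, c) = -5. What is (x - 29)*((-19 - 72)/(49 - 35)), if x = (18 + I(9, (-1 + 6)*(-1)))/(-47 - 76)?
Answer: 23270/123 ≈ 189.19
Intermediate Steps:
x = -13/123 (x = (18 - 5)/(-47 - 76) = 13/(-123) = 13*(-1/123) = -13/123 ≈ -0.10569)
(x - 29)*((-19 - 72)/(49 - 35)) = (-13/123 - 29)*((-19 - 72)/(49 - 35)) = -(-325780)/(123*14) = -3580/123*(-13/2) = 23270/123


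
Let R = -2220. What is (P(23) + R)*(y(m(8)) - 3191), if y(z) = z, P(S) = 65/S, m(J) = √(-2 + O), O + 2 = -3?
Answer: 162725045/23 - 50995*I*√7/23 ≈ 7.075e+6 - 5866.1*I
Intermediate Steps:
O = -5 (O = -2 - 3 = -5)
m(J) = I*√7 (m(J) = √(-2 - 5) = √(-7) = I*√7)
(P(23) + R)*(y(m(8)) - 3191) = (65/23 - 2220)*(I*√7 - 3191) = (65*(1/23) - 2220)*(-3191 + I*√7) = (65/23 - 2220)*(-3191 + I*√7) = -50995*(-3191 + I*√7)/23 = 162725045/23 - 50995*I*√7/23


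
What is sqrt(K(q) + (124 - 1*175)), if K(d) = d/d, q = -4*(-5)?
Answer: 5*I*sqrt(2) ≈ 7.0711*I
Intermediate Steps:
q = 20
K(d) = 1
sqrt(K(q) + (124 - 1*175)) = sqrt(1 + (124 - 1*175)) = sqrt(1 + (124 - 175)) = sqrt(1 - 51) = sqrt(-50) = 5*I*sqrt(2)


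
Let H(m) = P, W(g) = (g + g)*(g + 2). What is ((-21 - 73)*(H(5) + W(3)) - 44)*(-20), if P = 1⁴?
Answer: 59160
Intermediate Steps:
W(g) = 2*g*(2 + g) (W(g) = (2*g)*(2 + g) = 2*g*(2 + g))
P = 1
H(m) = 1
((-21 - 73)*(H(5) + W(3)) - 44)*(-20) = ((-21 - 73)*(1 + 2*3*(2 + 3)) - 44)*(-20) = (-94*(1 + 2*3*5) - 44)*(-20) = (-94*(1 + 30) - 44)*(-20) = (-94*31 - 44)*(-20) = (-2914 - 44)*(-20) = -2958*(-20) = 59160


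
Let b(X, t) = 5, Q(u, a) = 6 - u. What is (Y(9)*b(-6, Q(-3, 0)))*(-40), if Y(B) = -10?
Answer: 2000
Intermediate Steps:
(Y(9)*b(-6, Q(-3, 0)))*(-40) = -10*5*(-40) = -50*(-40) = 2000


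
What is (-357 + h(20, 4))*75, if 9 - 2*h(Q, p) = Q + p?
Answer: -54675/2 ≈ -27338.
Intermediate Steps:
h(Q, p) = 9/2 - Q/2 - p/2 (h(Q, p) = 9/2 - (Q + p)/2 = 9/2 + (-Q/2 - p/2) = 9/2 - Q/2 - p/2)
(-357 + h(20, 4))*75 = (-357 + (9/2 - 1/2*20 - 1/2*4))*75 = (-357 + (9/2 - 10 - 2))*75 = (-357 - 15/2)*75 = -729/2*75 = -54675/2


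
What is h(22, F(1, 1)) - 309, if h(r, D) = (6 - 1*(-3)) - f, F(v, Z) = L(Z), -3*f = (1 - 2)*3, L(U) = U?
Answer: -301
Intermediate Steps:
f = 1 (f = -(1 - 2)*3/3 = -(-1)*3/3 = -⅓*(-3) = 1)
F(v, Z) = Z
h(r, D) = 8 (h(r, D) = (6 - 1*(-3)) - 1*1 = (6 + 3) - 1 = 9 - 1 = 8)
h(22, F(1, 1)) - 309 = 8 - 309 = -301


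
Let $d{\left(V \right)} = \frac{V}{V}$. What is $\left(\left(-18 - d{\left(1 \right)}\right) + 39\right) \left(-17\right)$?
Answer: $-340$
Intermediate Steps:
$d{\left(V \right)} = 1$
$\left(\left(-18 - d{\left(1 \right)}\right) + 39\right) \left(-17\right) = \left(\left(-18 - 1\right) + 39\right) \left(-17\right) = \left(-19 + 39\right) \left(-17\right) = 20 \left(-17\right) = -340$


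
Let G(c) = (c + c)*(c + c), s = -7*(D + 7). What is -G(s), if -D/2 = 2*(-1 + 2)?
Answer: -1764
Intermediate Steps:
D = -4 (D = -4*(-1 + 2) = -4 ≈ -4.0000)
s = -21 (s = -7*(-4 + 7) = -7*3 = -21)
G(c) = 4*c² (G(c) = (2*c)*(2*c) = 4*c²)
-G(s) = -4*(-21)² = -4*441 = -1*1764 = -1764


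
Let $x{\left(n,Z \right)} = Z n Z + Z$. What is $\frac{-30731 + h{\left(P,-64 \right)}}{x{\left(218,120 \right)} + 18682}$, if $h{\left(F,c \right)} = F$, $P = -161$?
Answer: $- \frac{15446}{1579001} \approx -0.0097821$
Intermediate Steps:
$x{\left(n,Z \right)} = Z + n Z^{2}$ ($x{\left(n,Z \right)} = n Z^{2} + Z = Z + n Z^{2}$)
$\frac{-30731 + h{\left(P,-64 \right)}}{x{\left(218,120 \right)} + 18682} = \frac{-30731 - 161}{120 \left(1 + 120 \cdot 218\right) + 18682} = - \frac{30892}{120 \left(1 + 26160\right) + 18682} = - \frac{30892}{120 \cdot 26161 + 18682} = - \frac{30892}{3139320 + 18682} = - \frac{30892}{3158002} = \left(-30892\right) \frac{1}{3158002} = - \frac{15446}{1579001}$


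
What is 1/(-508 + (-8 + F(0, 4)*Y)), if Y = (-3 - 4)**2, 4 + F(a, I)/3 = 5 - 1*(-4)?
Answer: 1/219 ≈ 0.0045662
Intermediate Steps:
F(a, I) = 15 (F(a, I) = -12 + 3*(5 - 1*(-4)) = -12 + 3*(5 + 4) = -12 + 3*9 = -12 + 27 = 15)
Y = 49 (Y = (-7)**2 = 49)
1/(-508 + (-8 + F(0, 4)*Y)) = 1/(-508 + (-8 + 15*49)) = 1/(-508 + (-8 + 735)) = 1/(-508 + 727) = 1/219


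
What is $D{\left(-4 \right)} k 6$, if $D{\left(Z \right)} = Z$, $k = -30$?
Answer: $720$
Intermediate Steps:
$D{\left(-4 \right)} k 6 = \left(-4\right) \left(-30\right) 6 = 120 \cdot 6 = 720$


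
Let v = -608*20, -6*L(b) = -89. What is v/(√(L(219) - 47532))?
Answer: 12160*I*√10122/21931 ≈ 55.784*I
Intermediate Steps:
L(b) = 89/6 (L(b) = -⅙*(-89) = 89/6)
v = -12160
v/(√(L(219) - 47532)) = -12160/√(89/6 - 47532) = -12160*(-I*√10122/21931) = -(-12160)*I*√10122/21931 = 12160*I*√10122/21931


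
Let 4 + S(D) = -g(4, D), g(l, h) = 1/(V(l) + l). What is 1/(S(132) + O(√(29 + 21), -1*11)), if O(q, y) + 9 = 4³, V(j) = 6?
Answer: 10/509 ≈ 0.019646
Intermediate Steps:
O(q, y) = 55 (O(q, y) = -9 + 4³ = -9 + 64 = 55)
g(l, h) = 1/(6 + l)
S(D) = -41/10 (S(D) = -4 - 1/(6 + 4) = -4 - 1/10 = -4 - 1*⅒ = -4 - ⅒ = -41/10)
1/(S(132) + O(√(29 + 21), -1*11)) = 1/(-41/10 + 55) = 1/(509/10) = 10/509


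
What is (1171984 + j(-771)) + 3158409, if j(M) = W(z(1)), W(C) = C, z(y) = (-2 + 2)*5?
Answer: 4330393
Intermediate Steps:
z(y) = 0 (z(y) = 0*5 = 0)
j(M) = 0
(1171984 + j(-771)) + 3158409 = (1171984 + 0) + 3158409 = 1171984 + 3158409 = 4330393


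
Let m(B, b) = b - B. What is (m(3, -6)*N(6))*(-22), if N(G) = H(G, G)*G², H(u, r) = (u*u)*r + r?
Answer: 1582416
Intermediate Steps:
H(u, r) = r + r*u² (H(u, r) = u²*r + r = r*u² + r = r + r*u²)
N(G) = G³*(1 + G²) (N(G) = (G*(1 + G²))*G² = G³*(1 + G²))
(m(3, -6)*N(6))*(-22) = ((-6 - 1*3)*(6³ + 6⁵))*(-22) = ((-6 - 3)*(216 + 7776))*(-22) = -9*7992*(-22) = -71928*(-22) = 1582416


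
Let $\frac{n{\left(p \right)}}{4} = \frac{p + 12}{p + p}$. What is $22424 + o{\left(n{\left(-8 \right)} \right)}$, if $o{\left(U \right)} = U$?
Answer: $22423$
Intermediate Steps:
$n{\left(p \right)} = \frac{2 \left(12 + p\right)}{p}$ ($n{\left(p \right)} = 4 \frac{p + 12}{p + p} = 4 \frac{12 + p}{2 p} = \frac{2 \left(12 + p\right)}{p}$)
$22424 + o{\left(n{\left(-8 \right)} \right)} = 22424 + \left(2 + \frac{24}{-8}\right) = 22424 + \left(2 + 24 \left(- \frac{1}{8}\right)\right) = 22424 + \left(2 - 3\right) = 22424 - 1 = 22423$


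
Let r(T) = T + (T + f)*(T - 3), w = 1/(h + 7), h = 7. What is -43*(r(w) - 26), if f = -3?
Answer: 146243/196 ≈ 746.14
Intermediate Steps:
w = 1/14 (w = 1/(7 + 7) = 1/14 ≈ 0.071429)
r(T) = T + (-3 + T)² (r(T) = T + (T - 3)*(T - 3) = T + (-3 + T)*(-3 + T) = T + (-3 + T)²)
-43*(r(w) - 26) = -43*((9 + (1/14)² - 5*1/14) - 26) = -43*((9 + 1/196 - 5/14) - 26) = -43*(1695/196 - 26) = -43*(-3401/196) = 146243/196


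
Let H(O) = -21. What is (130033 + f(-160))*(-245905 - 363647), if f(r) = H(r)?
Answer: -79249074624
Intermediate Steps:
f(r) = -21
(130033 + f(-160))*(-245905 - 363647) = (130033 - 21)*(-245905 - 363647) = 130012*(-609552) = -79249074624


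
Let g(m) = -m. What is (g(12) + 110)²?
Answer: 9604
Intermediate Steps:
(g(12) + 110)² = (-1*12 + 110)² = (-12 + 110)² = 98² = 9604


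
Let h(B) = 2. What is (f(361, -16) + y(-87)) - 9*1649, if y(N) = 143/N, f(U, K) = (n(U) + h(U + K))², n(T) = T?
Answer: 10172593/87 ≈ 1.1693e+5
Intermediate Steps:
f(U, K) = (2 + U)² (f(U, K) = (U + 2)² = (2 + U)²)
(f(361, -16) + y(-87)) - 9*1649 = ((2 + 361)² + 143/(-87)) - 9*1649 = (363² + 143*(-1/87)) - 14841 = (131769 - 143/87) - 14841 = 11463760/87 - 14841 = 10172593/87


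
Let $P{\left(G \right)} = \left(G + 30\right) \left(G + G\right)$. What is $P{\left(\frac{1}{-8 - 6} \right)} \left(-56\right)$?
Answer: $\frac{1676}{7} \approx 239.43$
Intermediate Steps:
$P{\left(G \right)} = 2 G \left(30 + G\right)$ ($P{\left(G \right)} = \left(30 + G\right) 2 G = 2 G \left(30 + G\right)$)
$P{\left(\frac{1}{-8 - 6} \right)} \left(-56\right) = \frac{2 \left(30 + \frac{1}{-8 - 6}\right)}{-8 - 6} \left(-56\right) = \frac{2 \left(30 + \frac{1}{-14}\right)}{-14} \left(-56\right) = 2 \left(- \frac{1}{14}\right) \left(30 - \frac{1}{14}\right) \left(-56\right) = 2 \left(- \frac{1}{14}\right) \frac{419}{14} \left(-56\right) = \left(- \frac{419}{98}\right) \left(-56\right) = \frac{1676}{7}$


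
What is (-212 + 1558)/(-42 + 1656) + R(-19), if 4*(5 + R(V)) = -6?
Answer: -9145/1614 ≈ -5.6660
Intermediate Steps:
R(V) = -13/2 (R(V) = -5 + (¼)*(-6) = -5 - 3/2 = -13/2)
(-212 + 1558)/(-42 + 1656) + R(-19) = (-212 + 1558)/(-42 + 1656) - 13/2 = 1346/1614 - 13/2 = 1346*(1/1614) - 13/2 = 673/807 - 13/2 = -9145/1614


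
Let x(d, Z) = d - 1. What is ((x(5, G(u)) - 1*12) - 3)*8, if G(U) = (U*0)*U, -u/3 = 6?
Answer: -88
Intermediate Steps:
u = -18 (u = -3*6 = -18)
G(U) = 0 (G(U) = 0*U = 0)
x(d, Z) = -1 + d
((x(5, G(u)) - 1*12) - 3)*8 = (((-1 + 5) - 1*12) - 3)*8 = ((4 - 12) - 3)*8 = (-8 - 3)*8 = -11*8 = -88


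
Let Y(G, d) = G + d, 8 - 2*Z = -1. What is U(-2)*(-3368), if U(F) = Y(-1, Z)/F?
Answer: 5894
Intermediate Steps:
Z = 9/2 (Z = 4 - ½*(-1) = 4 + ½ = 9/2 ≈ 4.5000)
U(F) = 7/(2*F) (U(F) = (-1 + 9/2)/F = 7/(2*F))
U(-2)*(-3368) = ((7/2)/(-2))*(-3368) = ((7/2)*(-½))*(-3368) = -7/4*(-3368) = 5894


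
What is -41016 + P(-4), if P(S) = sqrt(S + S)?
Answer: -41016 + 2*I*sqrt(2) ≈ -41016.0 + 2.8284*I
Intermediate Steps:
P(S) = sqrt(2)*sqrt(S) (P(S) = sqrt(2*S) = sqrt(2)*sqrt(S))
-41016 + P(-4) = -41016 + sqrt(2)*sqrt(-4) = -41016 + sqrt(2)*(2*I) = -41016 + 2*I*sqrt(2)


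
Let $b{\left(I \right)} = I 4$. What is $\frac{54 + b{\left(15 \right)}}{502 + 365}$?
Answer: $\frac{38}{289} \approx 0.13149$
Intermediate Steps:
$b{\left(I \right)} = 4 I$
$\frac{54 + b{\left(15 \right)}}{502 + 365} = \frac{54 + 4 \cdot 15}{502 + 365} = \frac{54 + 60}{867} = 114 \cdot \frac{1}{867} = \frac{38}{289}$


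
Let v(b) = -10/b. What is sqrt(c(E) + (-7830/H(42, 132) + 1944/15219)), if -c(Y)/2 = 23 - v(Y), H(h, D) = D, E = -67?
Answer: 5*I*sqrt(26066594050046)/2492534 ≈ 10.242*I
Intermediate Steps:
c(Y) = -46 - 20/Y (c(Y) = -2*(23 - (-10)/Y) = -2*(23 + 10/Y) = -46 - 20/Y)
sqrt(c(E) + (-7830/H(42, 132) + 1944/15219)) = sqrt((-46 - 20/(-67)) + (-7830/132 + 1944/15219)) = sqrt((-46 - 20*(-1/67)) + (-7830*1/132 + 1944*(1/15219))) = sqrt((-46 + 20/67) + (-1305/22 + 216/1691)) = sqrt(-3062/67 - 2202003/37202) = sqrt(-261446725/2492534) = 5*I*sqrt(26066594050046)/2492534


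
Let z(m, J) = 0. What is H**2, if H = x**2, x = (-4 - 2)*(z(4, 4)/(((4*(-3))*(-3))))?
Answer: 0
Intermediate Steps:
x = 0 (x = (-4 - 2)*(0/(((4*(-3))*(-3)))) = -0/((-12*(-3))) = -0/36 = -6*0 = 0)
H = 0 (H = 0**2 = 0)
H**2 = 0**2 = 0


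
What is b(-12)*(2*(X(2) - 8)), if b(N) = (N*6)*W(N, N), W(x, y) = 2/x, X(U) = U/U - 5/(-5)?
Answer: -144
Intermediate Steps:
X(U) = 2 (X(U) = 1 - 5*(-1/5) = 1 + 1 = 2)
b(N) = 12 (b(N) = (N*6)*(2/N) = (6*N)*(2/N) = 12)
b(-12)*(2*(X(2) - 8)) = 12*(2*(2 - 8)) = 12*(2*(-6)) = 12*(-12) = -144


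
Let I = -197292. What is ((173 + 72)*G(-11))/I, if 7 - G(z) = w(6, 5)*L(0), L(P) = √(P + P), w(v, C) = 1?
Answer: -1715/197292 ≈ -0.0086927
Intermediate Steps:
L(P) = √2*√P (L(P) = √(2*P) = √2*√P)
G(z) = 7 (G(z) = 7 - √2*√0 = 7 - √2*0 = 7 - 0 = 7 - 1*0 = 7 + 0 = 7)
((173 + 72)*G(-11))/I = ((173 + 72)*7)/(-197292) = (245*7)*(-1/197292) = 1715*(-1/197292) = -1715/197292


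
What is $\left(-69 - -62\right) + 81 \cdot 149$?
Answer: $12062$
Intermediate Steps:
$\left(-69 - -62\right) + 81 \cdot 149 = \left(-69 + 62\right) + 12069 = -7 + 12069 = 12062$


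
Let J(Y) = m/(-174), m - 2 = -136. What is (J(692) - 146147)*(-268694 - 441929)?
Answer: 9035373891806/87 ≈ 1.0385e+11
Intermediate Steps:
m = -134 (m = 2 - 136 = -134)
J(Y) = 67/87 (J(Y) = -134/(-174) = -134*(-1/174) = 67/87)
(J(692) - 146147)*(-268694 - 441929) = (67/87 - 146147)*(-268694 - 441929) = -12714722/87*(-710623) = 9035373891806/87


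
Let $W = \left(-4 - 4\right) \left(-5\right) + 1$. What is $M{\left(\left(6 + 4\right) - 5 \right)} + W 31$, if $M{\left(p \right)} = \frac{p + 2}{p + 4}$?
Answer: $\frac{11446}{9} \approx 1271.8$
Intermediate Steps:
$W = 41$ ($W = \left(-4 - 4\right) \left(-5\right) + 1 = \left(-8\right) \left(-5\right) + 1 = 40 + 1 = 41$)
$M{\left(p \right)} = \frac{2 + p}{4 + p}$
$M{\left(\left(6 + 4\right) - 5 \right)} + W 31 = \frac{2 + \left(\left(6 + 4\right) - 5\right)}{4 + \left(\left(6 + 4\right) - 5\right)} + 41 \cdot 31 = \frac{2 + \left(10 - 5\right)}{4 + \left(10 - 5\right)} + 1271 = \frac{2 + 5}{4 + 5} + 1271 = \frac{1}{9} \cdot 7 + 1271 = \frac{7}{9} + 1271 = \frac{11446}{9}$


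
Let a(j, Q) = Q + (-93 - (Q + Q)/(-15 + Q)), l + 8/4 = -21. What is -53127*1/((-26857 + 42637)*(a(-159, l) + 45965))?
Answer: -336471/4582028080 ≈ -7.3433e-5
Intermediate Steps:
l = -23 (l = -2 - 21 = -23)
a(j, Q) = -93 + Q - 2*Q/(-15 + Q) (a(j, Q) = Q + (-93 - 2*Q/(-15 + Q)) = -93 + Q - 2*Q/(-15 + Q))
-53127*1/((-26857 + 42637)*(a(-159, l) + 45965)) = -53127*1/((-26857 + 42637)*((1395 + (-23)² - 110*(-23))/(-15 - 23) + 45965)) = -53127*1/(15780*((1395 + 529 + 2530)/(-38) + 45965)) = -53127*1/(15780*(-1/38*4454 + 45965)) = -53127*1/(15780*(-2227/19 + 45965)) = -53127/(15780*(871108/19)) = -53127/13746084240/19 = -53127*19/13746084240 = -336471/4582028080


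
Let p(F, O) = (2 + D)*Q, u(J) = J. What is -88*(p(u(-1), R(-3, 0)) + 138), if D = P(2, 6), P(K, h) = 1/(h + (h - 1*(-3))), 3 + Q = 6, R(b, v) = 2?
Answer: -63448/5 ≈ -12690.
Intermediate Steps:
Q = 3 (Q = -3 + 6 = 3)
P(K, h) = 1/(3 + 2*h) (P(K, h) = 1/(h + (h + 3)) = 1/(h + (3 + h)) = 1/(3 + 2*h))
D = 1/15 (D = 1/(3 + 2*6) = 1/(3 + 12) = 1/15 ≈ 0.066667)
p(F, O) = 31/5 (p(F, O) = (2 + 1/15)*3 = (31/15)*3 = 31/5)
-88*(p(u(-1), R(-3, 0)) + 138) = -88*(31/5 + 138) = -88*721/5 = -63448/5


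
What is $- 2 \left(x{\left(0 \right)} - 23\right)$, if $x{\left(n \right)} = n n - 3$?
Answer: $52$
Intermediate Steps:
$x{\left(n \right)} = -3 + n^{2}$ ($x{\left(n \right)} = n^{2} - 3 = -3 + n^{2}$)
$- 2 \left(x{\left(0 \right)} - 23\right) = - 2 \left(\left(-3 + 0^{2}\right) - 23\right) = - 2 \left(\left(-3 + 0\right) - 23\right) = - 2 \left(-3 - 23\right) = \left(-2\right) \left(-26\right) = 52$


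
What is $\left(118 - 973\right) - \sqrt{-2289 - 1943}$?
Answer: $-855 - 46 i \sqrt{2} \approx -855.0 - 65.054 i$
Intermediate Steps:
$\left(118 - 973\right) - \sqrt{-2289 - 1943} = -855 - \sqrt{-4232} = -855 - 46 i \sqrt{2}$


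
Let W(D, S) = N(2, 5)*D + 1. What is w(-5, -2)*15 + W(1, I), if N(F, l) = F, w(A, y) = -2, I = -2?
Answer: -27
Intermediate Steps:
W(D, S) = 1 + 2*D (W(D, S) = 2*D + 1 = 1 + 2*D)
w(-5, -2)*15 + W(1, I) = -2*15 + (1 + 2*1) = -30 + (1 + 2) = -30 + 3 = -27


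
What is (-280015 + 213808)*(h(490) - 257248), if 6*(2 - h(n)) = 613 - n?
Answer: 34065686331/2 ≈ 1.7033e+10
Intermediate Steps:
h(n) = -601/6 + n/6 (h(n) = 2 - (613 - n)/6 = 2 + (-613/6 + n/6) = -601/6 + n/6)
(-280015 + 213808)*(h(490) - 257248) = (-280015 + 213808)*((-601/6 + (⅙)*490) - 257248) = -66207*((-601/6 + 245/3) - 257248) = -66207*(-37/2 - 257248) = -66207*(-514533/2) = 34065686331/2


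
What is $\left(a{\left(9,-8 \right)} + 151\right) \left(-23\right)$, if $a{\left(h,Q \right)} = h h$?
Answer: $-5336$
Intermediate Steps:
$a{\left(h,Q \right)} = h^{2}$
$\left(a{\left(9,-8 \right)} + 151\right) \left(-23\right) = \left(9^{2} + 151\right) \left(-23\right) = \left(81 + 151\right) \left(-23\right) = 232 \left(-23\right) = -5336$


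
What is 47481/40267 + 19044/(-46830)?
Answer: 242781747/314283935 ≈ 0.77249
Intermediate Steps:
47481/40267 + 19044/(-46830) = 47481*(1/40267) + 19044*(-1/46830) = 47481/40267 - 3174/7805 = 242781747/314283935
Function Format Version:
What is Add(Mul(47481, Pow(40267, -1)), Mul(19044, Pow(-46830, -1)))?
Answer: Rational(242781747, 314283935) ≈ 0.77249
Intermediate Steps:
Add(Mul(47481, Pow(40267, -1)), Mul(19044, Pow(-46830, -1))) = Add(Mul(47481, Rational(1, 40267)), Mul(19044, Rational(-1, 46830))) = Add(Rational(47481, 40267), Rational(-3174, 7805)) = Rational(242781747, 314283935)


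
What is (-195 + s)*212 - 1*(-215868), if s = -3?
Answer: 173892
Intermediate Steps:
(-195 + s)*212 - 1*(-215868) = (-195 - 3)*212 - 1*(-215868) = -198*212 + 215868 = -41976 + 215868 = 173892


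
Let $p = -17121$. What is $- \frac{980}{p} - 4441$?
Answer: $- \frac{76033381}{17121} \approx -4440.9$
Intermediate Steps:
$- \frac{980}{p} - 4441 = - \frac{980}{-17121} - 4441 = \left(-980\right) \left(- \frac{1}{17121}\right) - 4441 = \frac{980}{17121} - 4441 = - \frac{76033381}{17121}$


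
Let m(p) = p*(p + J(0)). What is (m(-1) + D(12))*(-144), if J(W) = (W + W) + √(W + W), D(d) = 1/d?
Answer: -156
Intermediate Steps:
J(W) = 2*W + √2*√W (J(W) = 2*W + √(2*W) = 2*W + √2*√W)
m(p) = p² (m(p) = p*(p + (2*0 + √2*√0)) = p*(p + (0 + √2*0)) = p*(p + (0 + 0)) = p*(p + 0) = p*p = p²)
(m(-1) + D(12))*(-144) = ((-1)² + 1/12)*(-144) = (1 + 1/12)*(-144) = (13/12)*(-144) = -156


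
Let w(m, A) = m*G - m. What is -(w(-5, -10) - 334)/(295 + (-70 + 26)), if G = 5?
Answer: 354/251 ≈ 1.4104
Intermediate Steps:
w(m, A) = 4*m (w(m, A) = m*5 - m = 5*m - m = 4*m)
-(w(-5, -10) - 334)/(295 + (-70 + 26)) = -(4*(-5) - 334)/(295 + (-70 + 26)) = -(-20 - 334)/(295 - 44) = -(-354)/251 = -1*(-354/251) = 354/251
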